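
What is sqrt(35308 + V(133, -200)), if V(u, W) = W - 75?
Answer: sqrt(35033) ≈ 187.17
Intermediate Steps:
V(u, W) = -75 + W
sqrt(35308 + V(133, -200)) = sqrt(35308 + (-75 - 200)) = sqrt(35308 - 275) = sqrt(35033)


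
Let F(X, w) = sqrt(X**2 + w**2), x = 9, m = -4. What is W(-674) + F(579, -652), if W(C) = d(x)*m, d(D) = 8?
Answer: -32 + sqrt(760345) ≈ 839.98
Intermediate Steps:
W(C) = -32 (W(C) = 8*(-4) = -32)
W(-674) + F(579, -652) = -32 + sqrt(579**2 + (-652)**2) = -32 + sqrt(335241 + 425104) = -32 + sqrt(760345)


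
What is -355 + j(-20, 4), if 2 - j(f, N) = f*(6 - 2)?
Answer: -273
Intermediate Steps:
j(f, N) = 2 - 4*f (j(f, N) = 2 - f*(6 - 2) = 2 - f*4 = 2 - 4*f)
-355 + j(-20, 4) = -355 + (2 - 4*(-20)) = -355 + (2 + 80) = -355 + 82 = -273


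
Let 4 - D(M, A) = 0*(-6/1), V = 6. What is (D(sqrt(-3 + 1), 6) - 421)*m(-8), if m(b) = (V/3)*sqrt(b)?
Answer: -1668*I*sqrt(2) ≈ -2358.9*I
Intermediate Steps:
D(M, A) = 4 (D(M, A) = 4 - 0*(-6/1) = 4 - 0*(-6*1) = 4 - 0*(-6) = 4 - 1*0 = 4 + 0 = 4)
m(b) = 2*sqrt(b) (m(b) = (6/3)*sqrt(b) = (6*(1/3))*sqrt(b) = 2*sqrt(b))
(D(sqrt(-3 + 1), 6) - 421)*m(-8) = (4 - 421)*(2*sqrt(-8)) = -834*2*I*sqrt(2) = -1668*I*sqrt(2)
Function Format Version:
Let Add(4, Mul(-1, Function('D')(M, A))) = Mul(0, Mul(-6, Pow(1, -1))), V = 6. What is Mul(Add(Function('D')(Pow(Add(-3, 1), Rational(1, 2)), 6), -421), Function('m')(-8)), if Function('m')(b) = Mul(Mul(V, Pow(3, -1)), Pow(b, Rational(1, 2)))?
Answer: Mul(-1668, I, Pow(2, Rational(1, 2))) ≈ Mul(-2358.9, I)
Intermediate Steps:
Function('D')(M, A) = 4 (Function('D')(M, A) = Add(4, Mul(-1, Mul(0, Mul(-6, Pow(1, -1))))) = Add(4, Mul(-1, Mul(0, Mul(-6, 1)))) = Add(4, Mul(-1, Mul(0, -6))) = Add(4, Mul(-1, 0)) = Add(4, 0) = 4)
Function('m')(b) = Mul(2, Pow(b, Rational(1, 2))) (Function('m')(b) = Mul(Mul(6, Pow(3, -1)), Pow(b, Rational(1, 2))) = Mul(Mul(6, Rational(1, 3)), Pow(b, Rational(1, 2))) = Mul(2, Pow(b, Rational(1, 2))))
Mul(Add(Function('D')(Pow(Add(-3, 1), Rational(1, 2)), 6), -421), Function('m')(-8)) = Mul(Add(4, -421), Mul(2, Pow(-8, Rational(1, 2)))) = Mul(-417, Mul(2, Mul(2, I, Pow(2, Rational(1, 2))))) = Mul(-417, Mul(4, I, Pow(2, Rational(1, 2)))) = Mul(-1668, I, Pow(2, Rational(1, 2)))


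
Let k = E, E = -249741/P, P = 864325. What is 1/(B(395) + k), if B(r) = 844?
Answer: 864325/729240559 ≈ 0.0011852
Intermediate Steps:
E = -249741/864325 ≈ -0.28894
k = -249741/864325 ≈ -0.28894
1/(B(395) + k) = 1/(844 - 249741/864325) = 1/(729240559/864325) = 864325/729240559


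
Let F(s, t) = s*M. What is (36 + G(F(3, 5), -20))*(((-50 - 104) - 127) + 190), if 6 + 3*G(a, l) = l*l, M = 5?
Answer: -45682/3 ≈ -15227.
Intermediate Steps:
F(s, t) = 5*s (F(s, t) = s*5 = 5*s)
G(a, l) = -2 + l**2/3 (G(a, l) = -2 + (l*l)/3 = -2 + l**2/3)
(36 + G(F(3, 5), -20))*(((-50 - 104) - 127) + 190) = (36 + (-2 + (1/3)*(-20)**2))*(((-50 - 104) - 127) + 190) = (36 + (-2 + (1/3)*400))*((-154 - 127) + 190) = (36 + (-2 + 400/3))*(-281 + 190) = (36 + 394/3)*(-91) = (502/3)*(-91) = -45682/3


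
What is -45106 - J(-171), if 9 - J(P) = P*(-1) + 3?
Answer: -44941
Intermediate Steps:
J(P) = 6 + P (J(P) = 9 - (P*(-1) + 3) = 9 - (-P + 3) = 9 - (3 - P) = 9 + (-3 + P) = 6 + P)
-45106 - J(-171) = -45106 - (6 - 171) = -45106 - 1*(-165) = -45106 + 165 = -44941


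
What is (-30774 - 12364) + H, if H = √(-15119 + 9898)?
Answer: -43138 + I*√5221 ≈ -43138.0 + 72.256*I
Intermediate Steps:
H = I*√5221 (H = √(-5221) = I*√5221 ≈ 72.256*I)
(-30774 - 12364) + H = (-30774 - 12364) + I*√5221 = -43138 + I*√5221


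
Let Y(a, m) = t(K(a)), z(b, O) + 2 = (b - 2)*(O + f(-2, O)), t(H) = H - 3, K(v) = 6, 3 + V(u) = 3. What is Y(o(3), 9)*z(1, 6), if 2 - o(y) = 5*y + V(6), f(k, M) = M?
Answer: -42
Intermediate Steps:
V(u) = 0 (V(u) = -3 + 3 = 0)
t(H) = -3 + H
o(y) = 2 - 5*y (o(y) = 2 - (5*y + 0) = 2 - 5*y)
z(b, O) = -2 + 2*O*(-2 + b) (z(b, O) = -2 + (b - 2)*(O + O) = -2 + (-2 + b)*(2*O) = -2 + 2*O*(-2 + b))
Y(a, m) = 3 (Y(a, m) = -3 + 6 = 3)
Y(o(3), 9)*z(1, 6) = 3*(-2 - 4*6 + 2*6*1) = 3*(-2 - 24 + 12) = 3*(-14) = -42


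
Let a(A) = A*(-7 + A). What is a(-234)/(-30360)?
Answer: -9399/5060 ≈ -1.8575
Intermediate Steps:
a(-234)/(-30360) = -234*(-7 - 234)/(-30360) = -234*(-241)*(-1/30360) = 56394*(-1/30360) = -9399/5060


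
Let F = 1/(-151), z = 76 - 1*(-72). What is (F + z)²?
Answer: 499388409/22801 ≈ 21902.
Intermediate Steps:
z = 148 (z = 76 + 72 = 148)
F = -1/151 ≈ -0.0066225
(F + z)² = (-1/151 + 148)² = (22347/151)² = 499388409/22801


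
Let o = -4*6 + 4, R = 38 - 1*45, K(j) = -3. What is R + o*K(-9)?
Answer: 53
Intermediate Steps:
R = -7 (R = 38 - 45 = -7)
o = -20 (o = -24 + 4 = -20)
R + o*K(-9) = -7 - 20*(-3) = -7 + 60 = 53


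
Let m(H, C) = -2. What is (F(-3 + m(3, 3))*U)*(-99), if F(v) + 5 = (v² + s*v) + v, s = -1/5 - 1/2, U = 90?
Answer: -164835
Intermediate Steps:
s = -7/10 (s = -1*⅕ - 1*½ = -⅕ - ½ = -7/10 ≈ -0.70000)
F(v) = -5 + v² + 3*v/10 (F(v) = -5 + ((v² - 7*v/10) + v) = -5 + (v² + 3*v/10) = -5 + v² + 3*v/10)
(F(-3 + m(3, 3))*U)*(-99) = ((-5 + (-3 - 2)² + 3*(-3 - 2)/10)*90)*(-99) = ((-5 + (-5)² + (3/10)*(-5))*90)*(-99) = ((-5 + 25 - 3/2)*90)*(-99) = ((37/2)*90)*(-99) = 1665*(-99) = -164835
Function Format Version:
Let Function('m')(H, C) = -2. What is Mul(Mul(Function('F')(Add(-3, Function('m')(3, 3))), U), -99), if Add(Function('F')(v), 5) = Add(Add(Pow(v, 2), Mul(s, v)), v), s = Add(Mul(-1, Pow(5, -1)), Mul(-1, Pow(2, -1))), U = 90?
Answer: -164835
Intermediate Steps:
s = Rational(-7, 10) (s = Add(Mul(-1, Rational(1, 5)), Mul(-1, Rational(1, 2))) = Add(Rational(-1, 5), Rational(-1, 2)) = Rational(-7, 10) ≈ -0.70000)
Function('F')(v) = Add(-5, Pow(v, 2), Mul(Rational(3, 10), v)) (Function('F')(v) = Add(-5, Add(Add(Pow(v, 2), Mul(Rational(-7, 10), v)), v)) = Add(-5, Add(Pow(v, 2), Mul(Rational(3, 10), v))) = Add(-5, Pow(v, 2), Mul(Rational(3, 10), v)))
Mul(Mul(Function('F')(Add(-3, Function('m')(3, 3))), U), -99) = Mul(Mul(Add(-5, Pow(Add(-3, -2), 2), Mul(Rational(3, 10), Add(-3, -2))), 90), -99) = Mul(Mul(Add(-5, Pow(-5, 2), Mul(Rational(3, 10), -5)), 90), -99) = Mul(Mul(Add(-5, 25, Rational(-3, 2)), 90), -99) = Mul(Mul(Rational(37, 2), 90), -99) = Mul(1665, -99) = -164835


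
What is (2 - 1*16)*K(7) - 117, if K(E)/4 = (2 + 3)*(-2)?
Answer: 443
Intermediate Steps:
K(E) = -40 (K(E) = 4*((2 + 3)*(-2)) = 4*(5*(-2)) = 4*(-10) = -40)
(2 - 1*16)*K(7) - 117 = (2 - 1*16)*(-40) - 117 = (2 - 16)*(-40) - 117 = -14*(-40) - 117 = 560 - 117 = 443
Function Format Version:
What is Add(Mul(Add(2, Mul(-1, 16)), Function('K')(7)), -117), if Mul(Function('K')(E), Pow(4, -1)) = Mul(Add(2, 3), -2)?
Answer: 443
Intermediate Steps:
Function('K')(E) = -40 (Function('K')(E) = Mul(4, Mul(Add(2, 3), -2)) = Mul(4, Mul(5, -2)) = Mul(4, -10) = -40)
Add(Mul(Add(2, Mul(-1, 16)), Function('K')(7)), -117) = Add(Mul(Add(2, Mul(-1, 16)), -40), -117) = Add(Mul(Add(2, -16), -40), -117) = Add(Mul(-14, -40), -117) = Add(560, -117) = 443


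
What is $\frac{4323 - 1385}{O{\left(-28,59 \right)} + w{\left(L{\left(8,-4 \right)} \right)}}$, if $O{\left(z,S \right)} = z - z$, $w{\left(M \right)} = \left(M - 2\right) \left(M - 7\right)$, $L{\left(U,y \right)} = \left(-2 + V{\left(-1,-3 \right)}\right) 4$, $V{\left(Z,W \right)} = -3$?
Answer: $\frac{1469}{297} \approx 4.9461$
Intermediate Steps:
$L{\left(U,y \right)} = -20$ ($L{\left(U,y \right)} = \left(-2 - 3\right) 4 = \left(-5\right) 4 = -20$)
$w{\left(M \right)} = \left(-7 + M\right) \left(-2 + M\right)$ ($w{\left(M \right)} = \left(-2 + M\right) \left(-7 + M\right) = \left(-7 + M\right) \left(-2 + M\right)$)
$O{\left(z,S \right)} = 0$
$\frac{4323 - 1385}{O{\left(-28,59 \right)} + w{\left(L{\left(8,-4 \right)} \right)}} = \frac{4323 - 1385}{0 + \left(14 + \left(-20\right)^{2} - -180\right)} = \frac{2938}{0 + \left(14 + 400 + 180\right)} = \frac{2938}{0 + 594} = \frac{2938}{594} = 2938 \cdot \frac{1}{594} = \frac{1469}{297}$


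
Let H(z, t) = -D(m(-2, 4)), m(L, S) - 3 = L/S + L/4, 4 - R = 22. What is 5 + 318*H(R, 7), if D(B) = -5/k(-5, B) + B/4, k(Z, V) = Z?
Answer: -472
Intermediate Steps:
R = -18 (R = 4 - 1*22 = 4 - 22 = -18)
m(L, S) = 3 + L/4 + L/S (m(L, S) = 3 + (L/S + L/4) = 3 + (L/4 + L/S) = 3 + L/4 + L/S)
D(B) = 1 + B/4 (D(B) = -5/(-5) + B/4 = -5*(-⅕) + B*(¼) = 1 + B/4)
H(z, t) = -3/2 (H(z, t) = -(1 + (3 + (¼)*(-2) - 2/4)/4) = -(1 + (3 - ½ - 2*¼)/4) = -(1 + (3 - ½ - ½)/4) = -(1 + (¼)*2) = -(1 + ½) = -1*3/2 = -3/2)
5 + 318*H(R, 7) = 5 + 318*(-3/2) = 5 - 477 = -472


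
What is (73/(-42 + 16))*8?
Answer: -292/13 ≈ -22.462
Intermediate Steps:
(73/(-42 + 16))*8 = (73/(-26))*8 = -1/26*73*8 = -73/26*8 = -292/13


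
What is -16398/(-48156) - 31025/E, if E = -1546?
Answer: 63307967/3102049 ≈ 20.408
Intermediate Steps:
-16398/(-48156) - 31025/E = -16398/(-48156) - 31025/(-1546) = -16398*(-1/48156) - 31025*(-1/1546) = 2733/8026 + 31025/1546 = 63307967/3102049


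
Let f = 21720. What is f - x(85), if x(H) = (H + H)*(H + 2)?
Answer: 6930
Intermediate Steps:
x(H) = 2*H*(2 + H) (x(H) = (2*H)*(2 + H) = 2*H*(2 + H))
f - x(85) = 21720 - 2*85*(2 + 85) = 21720 - 2*85*87 = 21720 - 1*14790 = 21720 - 14790 = 6930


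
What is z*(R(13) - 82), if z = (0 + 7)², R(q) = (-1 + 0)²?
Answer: -3969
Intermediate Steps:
R(q) = 1 (R(q) = (-1)² = 1)
z = 49 (z = 7² = 49)
z*(R(13) - 82) = 49*(1 - 82) = 49*(-81) = -3969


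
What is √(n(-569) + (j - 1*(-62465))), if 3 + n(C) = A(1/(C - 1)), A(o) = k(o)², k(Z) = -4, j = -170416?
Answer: I*√107938 ≈ 328.54*I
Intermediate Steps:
A(o) = 16 (A(o) = (-4)² = 16)
n(C) = 13 (n(C) = -3 + 16 = 13)
√(n(-569) + (j - 1*(-62465))) = √(13 + (-170416 - 1*(-62465))) = √(13 + (-170416 + 62465)) = √(13 - 107951) = √(-107938) = I*√107938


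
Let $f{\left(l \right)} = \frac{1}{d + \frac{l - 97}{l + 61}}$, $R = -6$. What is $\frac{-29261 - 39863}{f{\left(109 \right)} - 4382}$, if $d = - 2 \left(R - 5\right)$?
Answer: $\frac{129676624}{8220547} \approx 15.775$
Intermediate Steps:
$d = 22$ ($d = - 2 \left(-6 - 5\right) = \left(-2\right) \left(-11\right) = 22$)
$f{\left(l \right)} = \frac{1}{22 + \frac{-97 + l}{61 + l}}$ ($f{\left(l \right)} = \frac{1}{22 + \frac{l - 97}{l + 61}} = \frac{1}{22 + \frac{-97 + l}{61 + l}}$)
$\frac{-29261 - 39863}{f{\left(109 \right)} - 4382} = \frac{-29261 - 39863}{\frac{61 + 109}{1245 + 23 \cdot 109} - 4382} = - \frac{69124}{\frac{1}{1245 + 2507} \cdot 170 - 4382} = - \frac{69124}{\frac{1}{3752} \cdot 170 - 4382} = - \frac{69124}{\frac{85}{1876} - 4382} = - \frac{69124}{- \frac{8220547}{1876}} = \left(-69124\right) \left(- \frac{1876}{8220547}\right) = \frac{129676624}{8220547}$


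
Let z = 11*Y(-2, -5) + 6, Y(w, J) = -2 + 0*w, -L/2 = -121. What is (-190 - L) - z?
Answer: -416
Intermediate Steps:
L = 242 (L = -2*(-121) = 242)
Y(w, J) = -2 (Y(w, J) = -2 + 0 = -2)
z = -16 (z = 11*(-2) + 6 = -22 + 6 = -16)
(-190 - L) - z = (-190 - 1*242) - 1*(-16) = (-190 - 242) + 16 = -432 + 16 = -416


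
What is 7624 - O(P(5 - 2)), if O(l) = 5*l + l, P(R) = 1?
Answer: 7618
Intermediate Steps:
O(l) = 6*l
7624 - O(P(5 - 2)) = 7624 - 6 = 7618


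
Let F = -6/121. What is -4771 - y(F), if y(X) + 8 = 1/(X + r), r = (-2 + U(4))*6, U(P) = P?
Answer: -6887419/1446 ≈ -4763.1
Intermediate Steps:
r = 12 (r = (-2 + 4)*6 = 2*6 = 12)
F = -6/121 (F = -6*1/121 = -6/121 ≈ -0.049587)
y(X) = -8 + 1/(12 + X) (y(X) = -8 + 1/(X + 12) = -8 + 1/(12 + X))
-4771 - y(F) = -4771 - (-95 - 8*(-6/121))/(12 - 6/121) = -4771 - (-95 + 48/121)/1446/121 = -4771 - 121*(-11447)/(1446*121) = -4771 - 1*(-11447/1446) = -4771 + 11447/1446 = -6887419/1446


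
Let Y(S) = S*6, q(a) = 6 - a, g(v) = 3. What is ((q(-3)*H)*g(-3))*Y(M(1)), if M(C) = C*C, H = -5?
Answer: -810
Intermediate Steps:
M(C) = C**2
Y(S) = 6*S
((q(-3)*H)*g(-3))*Y(M(1)) = (((6 - 1*(-3))*(-5))*3)*(6*1**2) = (((6 + 3)*(-5))*3)*(6*1) = ((9*(-5))*3)*6 = -45*3*6 = -135*6 = -810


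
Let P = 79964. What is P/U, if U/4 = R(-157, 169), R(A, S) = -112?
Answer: -19991/112 ≈ -178.49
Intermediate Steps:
U = -448 (U = 4*(-112) = -448)
P/U = 79964/(-448) = 79964*(-1/448) = -19991/112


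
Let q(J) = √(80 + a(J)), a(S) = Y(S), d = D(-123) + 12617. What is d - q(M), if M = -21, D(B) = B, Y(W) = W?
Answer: 12494 - √59 ≈ 12486.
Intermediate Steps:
d = 12494 (d = -123 + 12617 = 12494)
a(S) = S
q(J) = √(80 + J)
d - q(M) = 12494 - √(80 - 21) = 12494 - √59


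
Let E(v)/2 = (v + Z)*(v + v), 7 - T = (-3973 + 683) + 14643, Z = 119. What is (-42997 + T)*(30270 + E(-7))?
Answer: -1474542962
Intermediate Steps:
T = -11346 (T = 7 - ((-3973 + 683) + 14643) = 7 - (-3290 + 14643) = 7 - 1*11353 = 7 - 11353 = -11346)
E(v) = 4*v*(119 + v) (E(v) = 2*((v + 119)*(v + v)) = 2*((119 + v)*(2*v)) = 2*(2*v*(119 + v)) = 4*v*(119 + v))
(-42997 + T)*(30270 + E(-7)) = (-42997 - 11346)*(30270 + 4*(-7)*(119 - 7)) = -54343*(30270 + 4*(-7)*112) = -54343*(30270 - 3136) = -54343*27134 = -1474542962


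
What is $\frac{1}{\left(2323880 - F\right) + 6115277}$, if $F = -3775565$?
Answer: $\frac{1}{12214722} \approx 8.1868 \cdot 10^{-8}$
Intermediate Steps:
$\frac{1}{\left(2323880 - F\right) + 6115277} = \frac{1}{\left(2323880 - -3775565\right) + 6115277} = \frac{1}{\left(2323880 + 3775565\right) + 6115277} = \frac{1}{6099445 + 6115277} = \frac{1}{12214722}$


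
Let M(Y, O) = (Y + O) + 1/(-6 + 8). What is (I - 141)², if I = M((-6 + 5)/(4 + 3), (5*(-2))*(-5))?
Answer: 1610361/196 ≈ 8216.1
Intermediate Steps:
M(Y, O) = ½ + O + Y (M(Y, O) = (O + Y) + 1/2 = (O + Y) + ½ = ½ + O + Y)
I = 705/14 (I = ½ + (5*(-2))*(-5) + (-6 + 5)/(4 + 3) = ½ - 10*(-5) - 1/7 = ½ + 50 - 1*⅐ = ½ + 50 - ⅐ = 705/14 ≈ 50.357)
(I - 141)² = (705/14 - 141)² = (-1269/14)² = 1610361/196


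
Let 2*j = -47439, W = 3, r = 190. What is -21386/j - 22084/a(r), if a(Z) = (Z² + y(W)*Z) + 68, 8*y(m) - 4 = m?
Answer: 2025782660/6894641943 ≈ 0.29382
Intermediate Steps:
j = -47439/2 (j = (½)*(-47439) = -47439/2 ≈ -23720.)
y(m) = ½ + m/8
a(Z) = 68 + Z² + 7*Z/8 (a(Z) = (Z² + (½ + (⅛)*3)*Z) + 68 = (Z² + (½ + 3/8)*Z) + 68 = (Z² + 7*Z/8) + 68 = 68 + Z² + 7*Z/8)
-21386/j - 22084/a(r) = -21386/(-47439/2) - 22084/(68 + 190² + (7/8)*190) = -21386*(-2/47439) - 22084/(68 + 36100 + 665/4) = 42772/47439 - 22084/145337/4 = 42772/47439 - 22084*4/145337 = 42772/47439 - 88336/145337 = 2025782660/6894641943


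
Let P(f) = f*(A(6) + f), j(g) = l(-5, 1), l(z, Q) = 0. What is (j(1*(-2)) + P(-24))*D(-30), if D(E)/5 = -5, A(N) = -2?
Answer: -15600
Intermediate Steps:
j(g) = 0
D(E) = -25 (D(E) = 5*(-5) = -25)
P(f) = f*(-2 + f)
(j(1*(-2)) + P(-24))*D(-30) = (0 - 24*(-2 - 24))*(-25) = (0 - 24*(-26))*(-25) = (0 + 624)*(-25) = 624*(-25) = -15600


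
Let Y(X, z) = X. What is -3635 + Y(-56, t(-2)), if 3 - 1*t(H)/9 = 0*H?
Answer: -3691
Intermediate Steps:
t(H) = 27 (t(H) = 27 - 0*H = 27 - 9*0 = 27 + 0 = 27)
-3635 + Y(-56, t(-2)) = -3635 - 56 = -3691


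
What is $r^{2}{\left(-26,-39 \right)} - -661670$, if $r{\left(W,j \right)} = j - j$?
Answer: $661670$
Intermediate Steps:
$r{\left(W,j \right)} = 0$
$r^{2}{\left(-26,-39 \right)} - -661670 = 0^{2} - -661670 = 0 + 661670 = 661670$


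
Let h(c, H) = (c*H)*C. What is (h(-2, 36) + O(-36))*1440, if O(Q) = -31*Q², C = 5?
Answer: -58371840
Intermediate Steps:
h(c, H) = 5*H*c (h(c, H) = (c*H)*5 = (H*c)*5 = 5*H*c)
(h(-2, 36) + O(-36))*1440 = (5*36*(-2) - 31*(-36)²)*1440 = (-360 - 31*1296)*1440 = (-360 - 40176)*1440 = -40536*1440 = -58371840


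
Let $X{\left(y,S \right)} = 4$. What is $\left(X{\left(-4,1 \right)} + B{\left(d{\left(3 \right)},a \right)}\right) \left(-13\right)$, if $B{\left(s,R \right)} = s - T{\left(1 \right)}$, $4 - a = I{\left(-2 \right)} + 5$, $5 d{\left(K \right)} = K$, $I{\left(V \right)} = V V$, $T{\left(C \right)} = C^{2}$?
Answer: $- \frac{234}{5} \approx -46.8$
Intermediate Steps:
$I{\left(V \right)} = V^{2}$
$d{\left(K \right)} = \frac{K}{5}$
$a = -5$ ($a = 4 - \left(\left(-2\right)^{2} + 5\right) = 4 - \left(4 + 5\right) = 4 - 9 = -5$)
$B{\left(s,R \right)} = -1 + s$ ($B{\left(s,R \right)} = s - 1^{2} = s - 1 = -1 + s$)
$\left(X{\left(-4,1 \right)} + B{\left(d{\left(3 \right)},a \right)}\right) \left(-13\right) = \left(4 + \left(-1 + \frac{1}{5} \cdot 3\right)\right) \left(-13\right) = \left(4 + \left(-1 + \frac{3}{5}\right)\right) \left(-13\right) = \left(4 - \frac{2}{5}\right) \left(-13\right) = \frac{18}{5} \left(-13\right) = - \frac{234}{5}$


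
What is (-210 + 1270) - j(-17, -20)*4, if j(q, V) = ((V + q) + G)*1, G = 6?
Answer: 1184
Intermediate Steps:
j(q, V) = 6 + V + q (j(q, V) = ((V + q) + 6)*1 = (6 + V + q)*1 = 6 + V + q)
(-210 + 1270) - j(-17, -20)*4 = (-210 + 1270) - (6 - 20 - 17)*4 = 1060 - (-31)*4 = 1060 - 1*(-124) = 1060 + 124 = 1184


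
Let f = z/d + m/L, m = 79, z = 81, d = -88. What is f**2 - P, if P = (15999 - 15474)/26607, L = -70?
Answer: 7175118501/1717038400 ≈ 4.1788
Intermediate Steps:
f = -6311/3080 (f = 81/(-88) + 79/(-70) = 81*(-1/88) + 79*(-1/70) = -81/88 - 79/70 = -6311/3080 ≈ -2.0490)
P = 25/1267 (P = 525*(1/26607) = 25/1267 ≈ 0.019732)
f**2 - P = (-6311/3080)**2 - 1*25/1267 = 39828721/9486400 - 25/1267 = 7175118501/1717038400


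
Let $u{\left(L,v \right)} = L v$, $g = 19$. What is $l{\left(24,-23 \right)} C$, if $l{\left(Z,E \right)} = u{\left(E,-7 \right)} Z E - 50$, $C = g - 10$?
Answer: $-800298$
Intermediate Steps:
$C = 9$ ($C = 19 - 10 = 9$)
$l{\left(Z,E \right)} = -50 - 7 Z E^{2}$ ($l{\left(Z,E \right)} = E \left(-7\right) Z E - 50 = - 7 E Z E - 50 = - 7 Z E^{2} - 50 = -50 - 7 Z E^{2}$)
$l{\left(24,-23 \right)} C = \left(-50 - 168 \left(-23\right)^{2}\right) 9 = \left(-50 - 168 \cdot 529\right) 9 = \left(-50 - 88872\right) 9 = \left(-88922\right) 9 = -800298$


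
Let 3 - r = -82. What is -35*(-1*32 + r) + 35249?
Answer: 33394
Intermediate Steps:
r = 85 (r = 3 - 1*(-82) = 3 + 82 = 85)
-35*(-1*32 + r) + 35249 = -35*(-1*32 + 85) + 35249 = -35*(-32 + 85) + 35249 = -35*53 + 35249 = -1855 + 35249 = 33394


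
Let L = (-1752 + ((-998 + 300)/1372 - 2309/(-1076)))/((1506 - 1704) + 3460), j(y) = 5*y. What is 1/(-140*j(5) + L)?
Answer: -1203899816/4214295358911 ≈ -0.00028567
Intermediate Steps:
L = -646002911/1203899816 (L = (-1752 + (-698*1/1372 - 2309*(-1/1076)))/(-198 + 3460) = (-1752 + (-349/686 + 2309/1076))/3262 = (-1752 + 604225/369068)*(1/3262) = -646002911/369068*1/3262 = -646002911/1203899816 ≈ -0.53659)
1/(-140*j(5) + L) = 1/(-700*5 - 646002911/1203899816) = 1/(-140*25 - 646002911/1203899816) = 1/(-3500 - 646002911/1203899816) = 1/(-4214295358911/1203899816) = -1203899816/4214295358911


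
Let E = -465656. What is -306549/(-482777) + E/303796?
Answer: -621130409/691819441 ≈ -0.89782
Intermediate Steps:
-306549/(-482777) + E/303796 = -306549/(-482777) - 465656/303796 = -306549*(-1/482777) - 465656*1/303796 = 306549/482777 - 116414/75949 = -621130409/691819441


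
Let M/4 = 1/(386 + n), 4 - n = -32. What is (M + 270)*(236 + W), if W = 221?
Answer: 26036204/211 ≈ 1.2339e+5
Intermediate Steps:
n = 36 (n = 4 - 1*(-32) = 4 + 32 = 36)
M = 2/211 (M = 4/(386 + 36) = 4/422 = 4*(1/422) = 2/211 ≈ 0.0094787)
(M + 270)*(236 + W) = (2/211 + 270)*(236 + 221) = (56972/211)*457 = 26036204/211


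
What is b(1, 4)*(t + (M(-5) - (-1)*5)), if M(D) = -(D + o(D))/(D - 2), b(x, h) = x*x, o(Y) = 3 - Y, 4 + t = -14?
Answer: -88/7 ≈ -12.571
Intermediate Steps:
t = -18 (t = -4 - 14 = -18)
b(x, h) = x**2
M(D) = -3/(-2 + D) (M(D) = -(D + (3 - D))/(D - 2) = -3/(-2 + D))
b(1, 4)*(t + (M(-5) - (-1)*5)) = 1**2*(-18 + (-3/(-2 - 5) - (-1)*5)) = 1*(-18 + (-3/(-7) - 1*(-5))) = 1*(-18 + (-3*(-1/7) + 5)) = 1*(-18 + (3/7 + 5)) = 1*(-18 + 38/7) = 1*(-88/7) = -88/7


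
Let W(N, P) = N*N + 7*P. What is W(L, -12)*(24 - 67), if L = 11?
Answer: -1591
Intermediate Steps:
W(N, P) = N**2 + 7*P
W(L, -12)*(24 - 67) = (11**2 + 7*(-12))*(24 - 67) = (121 - 84)*(-43) = 37*(-43) = -1591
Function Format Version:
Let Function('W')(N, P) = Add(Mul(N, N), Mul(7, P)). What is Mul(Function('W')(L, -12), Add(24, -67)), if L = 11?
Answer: -1591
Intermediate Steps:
Function('W')(N, P) = Add(Pow(N, 2), Mul(7, P))
Mul(Function('W')(L, -12), Add(24, -67)) = Mul(Add(Pow(11, 2), Mul(7, -12)), Add(24, -67)) = Mul(Add(121, -84), -43) = Mul(37, -43) = -1591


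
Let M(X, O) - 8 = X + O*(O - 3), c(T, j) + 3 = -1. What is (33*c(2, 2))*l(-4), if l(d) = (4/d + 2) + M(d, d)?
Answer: -4356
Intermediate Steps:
c(T, j) = -4 (c(T, j) = -3 - 1 = -4)
M(X, O) = 8 + X + O*(-3 + O) (M(X, O) = 8 + (X + O*(O - 3)) = 8 + (X + O*(-3 + O)) = 8 + X + O*(-3 + O))
l(d) = 10 + d² - 2*d + 4/d (l(d) = (4/d + 2) + (8 + d + d² - 3*d) = (2 + 4/d) + (8 + d² - 2*d) = 10 + d² - 2*d + 4/d)
(33*c(2, 2))*l(-4) = (33*(-4))*(10 + (-4)² - 2*(-4) + 4/(-4)) = -132*(10 + 16 + 8 + 4*(-¼)) = -132*(10 + 16 + 8 - 1) = -132*33 = -4356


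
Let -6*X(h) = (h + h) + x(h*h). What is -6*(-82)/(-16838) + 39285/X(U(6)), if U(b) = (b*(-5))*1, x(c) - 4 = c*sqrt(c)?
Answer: -995535357/113420768 ≈ -8.7774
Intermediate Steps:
x(c) = 4 + c**(3/2) (x(c) = 4 + c*sqrt(c) = 4 + c**(3/2))
U(b) = -5*b (U(b) = -5*b*1 = -5*b)
X(h) = -2/3 - h/3 - (h**2)**(3/2)/6 (X(h) = -((h + h) + (4 + (h*h)**(3/2)))/6 = -(2*h + (4 + (h**2)**(3/2)))/6 = -(4 + (h**2)**(3/2) + 2*h)/6 = -2/3 - h/3 - (h**2)**(3/2)/6)
-6*(-82)/(-16838) + 39285/X(U(6)) = -6*(-82)/(-16838) + 39285/(-2/3 - (-5)*6/3 - ((-5*6)**2)**(3/2)/6) = 492*(-1/16838) + 39285/(-2/3 - 1/3*(-30) - ((-30)**2)**(3/2)/6) = -246/8419 + 39285/(-2/3 + 10 - 900**(3/2)/6) = -246/8419 + 39285/(-2/3 + 10 - 1/6*27000) = -246/8419 + 39285/(-2/3 + 10 - 4500) = -246/8419 + 39285/(-13472/3) = -246/8419 + 39285*(-3/13472) = -246/8419 - 117855/13472 = -995535357/113420768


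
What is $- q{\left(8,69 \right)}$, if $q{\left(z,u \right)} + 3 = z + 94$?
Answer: $-99$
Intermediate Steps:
$q{\left(z,u \right)} = 91 + z$ ($q{\left(z,u \right)} = -3 + \left(z + 94\right) = -3 + \left(94 + z\right) = 91 + z$)
$- q{\left(8,69 \right)} = - (91 + 8) = \left(-1\right) 99 = -99$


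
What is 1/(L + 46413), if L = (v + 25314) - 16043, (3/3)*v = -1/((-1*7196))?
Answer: 7196/400702065 ≈ 1.7958e-5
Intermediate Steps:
v = 1/7196 (v = -1/((-1*7196)) = -1/(-7196) = -1*(-1/7196) = 1/7196 ≈ 0.00013897)
L = 66714117/7196 (L = (1/7196 + 25314) - 16043 = 182159545/7196 - 16043 = 66714117/7196 ≈ 9271.0)
1/(L + 46413) = 1/(66714117/7196 + 46413) = 1/(400702065/7196) = 7196/400702065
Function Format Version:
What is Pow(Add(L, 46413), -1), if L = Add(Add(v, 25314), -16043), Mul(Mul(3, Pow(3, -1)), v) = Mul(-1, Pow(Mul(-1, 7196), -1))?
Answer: Rational(7196, 400702065) ≈ 1.7958e-5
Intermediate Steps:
v = Rational(1, 7196) (v = Mul(-1, Pow(Mul(-1, 7196), -1)) = Mul(-1, Pow(-7196, -1)) = Mul(-1, Rational(-1, 7196)) = Rational(1, 7196) ≈ 0.00013897)
L = Rational(66714117, 7196) (L = Add(Add(Rational(1, 7196), 25314), -16043) = Add(Rational(182159545, 7196), -16043) = Rational(66714117, 7196) ≈ 9271.0)
Pow(Add(L, 46413), -1) = Pow(Add(Rational(66714117, 7196), 46413), -1) = Pow(Rational(400702065, 7196), -1) = Rational(7196, 400702065)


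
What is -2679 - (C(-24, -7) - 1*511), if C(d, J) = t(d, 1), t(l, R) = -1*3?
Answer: -2165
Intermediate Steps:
t(l, R) = -3
C(d, J) = -3
-2679 - (C(-24, -7) - 1*511) = -2679 - (-3 - 1*511) = -2679 - (-3 - 511) = -2679 - 1*(-514) = -2679 + 514 = -2165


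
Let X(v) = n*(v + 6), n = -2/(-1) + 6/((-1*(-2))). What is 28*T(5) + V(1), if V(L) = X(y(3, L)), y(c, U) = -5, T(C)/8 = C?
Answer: 1125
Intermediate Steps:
T(C) = 8*C
n = 5 (n = -2*(-1) + 6/2 = 2 + 6*(½) = 2 + 3 = 5)
X(v) = 30 + 5*v (X(v) = 5*(v + 6) = 5*(6 + v) = 30 + 5*v)
V(L) = 5 (V(L) = 30 + 5*(-5) = 30 - 25 = 5)
28*T(5) + V(1) = 28*(8*5) + 5 = 28*40 + 5 = 1120 + 5 = 1125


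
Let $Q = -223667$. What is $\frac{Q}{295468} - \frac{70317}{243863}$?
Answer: $- \frac{75320528977}{72053712884} \approx -1.0453$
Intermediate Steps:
$\frac{Q}{295468} - \frac{70317}{243863} = - \frac{223667}{295468} - \frac{70317}{243863} = - \frac{75320528977}{72053712884}$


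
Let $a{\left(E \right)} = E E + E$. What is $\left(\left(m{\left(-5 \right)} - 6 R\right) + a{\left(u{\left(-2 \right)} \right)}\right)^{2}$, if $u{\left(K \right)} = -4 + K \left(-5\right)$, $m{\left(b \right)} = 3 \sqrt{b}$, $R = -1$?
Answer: $2259 + 288 i \sqrt{5} \approx 2259.0 + 643.99 i$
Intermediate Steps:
$u{\left(K \right)} = -4 - 5 K$
$a{\left(E \right)} = E + E^{2}$ ($a{\left(E \right)} = E^{2} + E = E + E^{2}$)
$\left(\left(m{\left(-5 \right)} - 6 R\right) + a{\left(u{\left(-2 \right)} \right)}\right)^{2} = \left(\left(3 \sqrt{-5} - -6\right) + \left(-4 - -10\right) \left(1 - -6\right)\right)^{2} = \left(\left(3 i \sqrt{5} + 6\right) + \left(-4 + 10\right) \left(1 + \left(-4 + 10\right)\right)\right)^{2} = \left(\left(3 i \sqrt{5} + 6\right) + 6 \left(1 + 6\right)\right)^{2} = \left(\left(6 + 3 i \sqrt{5}\right) + 6 \cdot 7\right)^{2} = \left(\left(6 + 3 i \sqrt{5}\right) + 42\right)^{2} = \left(48 + 3 i \sqrt{5}\right)^{2}$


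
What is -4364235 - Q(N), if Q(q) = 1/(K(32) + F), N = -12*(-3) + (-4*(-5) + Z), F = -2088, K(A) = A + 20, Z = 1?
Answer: -8885582459/2036 ≈ -4.3642e+6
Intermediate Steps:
K(A) = 20 + A
N = 57 (N = -12*(-3) + (-4*(-5) + 1) = 36 + (20 + 1) = 36 + 21 = 57)
Q(q) = -1/2036 (Q(q) = 1/((20 + 32) - 2088) = 1/(52 - 2088) = 1/(-2036) = -1/2036)
-4364235 - Q(N) = -4364235 - 1*(-1/2036) = -4364235 + 1/2036 = -8885582459/2036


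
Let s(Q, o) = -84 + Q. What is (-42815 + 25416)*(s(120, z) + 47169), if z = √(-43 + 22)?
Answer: -821319795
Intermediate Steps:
z = I*√21 (z = √(-21) = I*√21 ≈ 4.5826*I)
(-42815 + 25416)*(s(120, z) + 47169) = (-42815 + 25416)*((-84 + 120) + 47169) = -17399*(36 + 47169) = -17399*47205 = -821319795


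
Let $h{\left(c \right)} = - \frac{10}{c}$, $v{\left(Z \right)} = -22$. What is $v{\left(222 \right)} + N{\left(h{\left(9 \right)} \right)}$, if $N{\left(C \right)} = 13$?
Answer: $-9$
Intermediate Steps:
$v{\left(222 \right)} + N{\left(h{\left(9 \right)} \right)} = -22 + 13 = -9$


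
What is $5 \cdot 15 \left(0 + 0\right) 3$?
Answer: $0$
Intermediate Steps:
$5 \cdot 15 \left(0 + 0\right) 3 = 75 \cdot 0 \cdot 3 = 75 \cdot 0 = 0$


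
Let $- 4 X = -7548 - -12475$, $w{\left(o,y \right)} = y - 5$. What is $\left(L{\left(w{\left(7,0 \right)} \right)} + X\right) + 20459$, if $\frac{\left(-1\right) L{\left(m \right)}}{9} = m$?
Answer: $\frac{77089}{4} \approx 19272.0$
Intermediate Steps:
$w{\left(o,y \right)} = -5 + y$ ($w{\left(o,y \right)} = y - 5 = -5 + y$)
$L{\left(m \right)} = - 9 m$
$X = - \frac{4927}{4}$ ($X = - \frac{-7548 - -12475}{4} = - \frac{-7548 + 12475}{4} = \left(- \frac{1}{4}\right) 4927 = - \frac{4927}{4} \approx -1231.8$)
$\left(L{\left(w{\left(7,0 \right)} \right)} + X\right) + 20459 = \left(- 9 \left(-5 + 0\right) - \frac{4927}{4}\right) + 20459 = \left(\left(-9\right) \left(-5\right) - \frac{4927}{4}\right) + 20459 = \left(45 - \frac{4927}{4}\right) + 20459 = - \frac{4747}{4} + 20459 = \frac{77089}{4}$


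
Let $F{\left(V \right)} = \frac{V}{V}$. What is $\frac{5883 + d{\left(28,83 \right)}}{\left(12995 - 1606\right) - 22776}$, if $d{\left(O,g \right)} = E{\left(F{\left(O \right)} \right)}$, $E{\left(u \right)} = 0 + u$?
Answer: $- \frac{5884}{11387} \approx -0.51673$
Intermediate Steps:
$F{\left(V \right)} = 1$
$E{\left(u \right)} = u$
$d{\left(O,g \right)} = 1$
$\frac{5883 + d{\left(28,83 \right)}}{\left(12995 - 1606\right) - 22776} = \frac{5883 + 1}{\left(12995 - 1606\right) - 22776} = \frac{5884}{\left(12995 - 1606\right) - 22776} = \frac{5884}{11389 - 22776} = \frac{5884}{-11387} = 5884 \left(- \frac{1}{11387}\right) = - \frac{5884}{11387}$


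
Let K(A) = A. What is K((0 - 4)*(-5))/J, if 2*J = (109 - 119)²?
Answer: ⅖ ≈ 0.40000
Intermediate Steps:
J = 50 (J = (109 - 119)²/2 = (½)*(-10)² = (½)*100 = 50)
K((0 - 4)*(-5))/J = ((0 - 4)*(-5))/50 = -4*(-5)*(1/50) = 20*(1/50) = ⅖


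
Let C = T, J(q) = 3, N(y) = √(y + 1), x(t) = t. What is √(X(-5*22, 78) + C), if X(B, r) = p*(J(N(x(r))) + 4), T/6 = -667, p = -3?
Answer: 3*I*√447 ≈ 63.427*I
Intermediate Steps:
N(y) = √(1 + y)
T = -4002 (T = 6*(-667) = -4002)
C = -4002
X(B, r) = -21 (X(B, r) = -3*(3 + 4) = -3*7 = -21)
√(X(-5*22, 78) + C) = √(-21 - 4002) = √(-4023) = 3*I*√447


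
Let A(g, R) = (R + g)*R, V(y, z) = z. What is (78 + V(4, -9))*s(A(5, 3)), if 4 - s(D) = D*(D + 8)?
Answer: -52716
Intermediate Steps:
A(g, R) = R*(R + g)
s(D) = 4 - D*(8 + D) (s(D) = 4 - D*(D + 8) = 4 - D*(8 + D))
(78 + V(4, -9))*s(A(5, 3)) = (78 - 9)*(4 - (3*(3 + 5))² - 24*(3 + 5)) = 69*(4 - (3*8)² - 24*8) = 69*(4 - 1*24² - 8*24) = 69*(4 - 1*576 - 192) = 69*(4 - 576 - 192) = 69*(-764) = -52716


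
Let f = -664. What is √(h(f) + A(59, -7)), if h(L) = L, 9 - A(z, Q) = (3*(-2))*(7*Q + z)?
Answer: I*√595 ≈ 24.393*I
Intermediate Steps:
A(z, Q) = 9 + 6*z + 42*Q (A(z, Q) = 9 - 3*(-2)*(7*Q + z) = 9 - (-6)*(z + 7*Q) = 9 - (-42*Q - 6*z) = 9 + (6*z + 42*Q) = 9 + 6*z + 42*Q)
√(h(f) + A(59, -7)) = √(-664 + (9 + 6*59 + 42*(-7))) = √(-664 + (9 + 354 - 294)) = √(-664 + 69) = √(-595) = I*√595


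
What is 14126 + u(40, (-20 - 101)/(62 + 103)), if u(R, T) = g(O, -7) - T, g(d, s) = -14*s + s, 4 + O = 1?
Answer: 213266/15 ≈ 14218.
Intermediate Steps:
O = -3 (O = -4 + 1 = -3)
g(d, s) = -13*s
u(R, T) = 91 - T (u(R, T) = -13*(-7) - T = 91 - T)
14126 + u(40, (-20 - 101)/(62 + 103)) = 14126 + (91 - (-20 - 101)/(62 + 103)) = 14126 + (91 - (-121)/165) = 14126 + (91 - 1*(-11/15)) = 14126 + (91 + 11/15) = 14126 + 1376/15 = 213266/15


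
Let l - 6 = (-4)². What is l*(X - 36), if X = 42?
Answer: 132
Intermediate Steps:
l = 22 (l = 6 + (-4)² = 6 + 16 = 22)
l*(X - 36) = 22*(42 - 36) = 22*6 = 132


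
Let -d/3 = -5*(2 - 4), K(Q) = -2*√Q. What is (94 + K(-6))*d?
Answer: -2820 + 60*I*√6 ≈ -2820.0 + 146.97*I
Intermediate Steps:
d = -30 (d = -(-15)*(2 - 4) = -(-15)*(-2) = -3*10 = -30)
(94 + K(-6))*d = (94 - 2*I*√6)*(-30) = -2820 + 60*I*√6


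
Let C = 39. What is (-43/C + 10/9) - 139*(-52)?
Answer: 845677/117 ≈ 7228.0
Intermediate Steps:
(-43/C + 10/9) - 139*(-52) = (-43/39 + 10/9) - 139*(-52) = (-43*1/39 + 10*(⅑)) + 7228 = (-43/39 + 10/9) + 7228 = 1/117 + 7228 = 845677/117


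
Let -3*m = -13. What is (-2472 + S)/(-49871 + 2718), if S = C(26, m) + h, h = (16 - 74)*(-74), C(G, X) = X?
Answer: -5473/141459 ≈ -0.038690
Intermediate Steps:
m = 13/3 (m = -⅓*(-13) = 13/3 ≈ 4.3333)
h = 4292 (h = -58*(-74) = 4292)
S = 12889/3 (S = 13/3 + 4292 = 12889/3 ≈ 4296.3)
(-2472 + S)/(-49871 + 2718) = (-2472 + 12889/3)/(-49871 + 2718) = (5473/3)/(-47153) = (5473/3)*(-1/47153) = -5473/141459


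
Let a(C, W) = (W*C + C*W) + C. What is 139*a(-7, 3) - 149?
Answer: -6960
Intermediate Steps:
a(C, W) = C + 2*C*W (a(C, W) = (C*W + C*W) + C = 2*C*W + C = C + 2*C*W)
139*a(-7, 3) - 149 = 139*(-7*(1 + 2*3)) - 149 = 139*(-7*(1 + 6)) - 149 = 139*(-7*7) - 149 = 139*(-49) - 149 = -6811 - 149 = -6960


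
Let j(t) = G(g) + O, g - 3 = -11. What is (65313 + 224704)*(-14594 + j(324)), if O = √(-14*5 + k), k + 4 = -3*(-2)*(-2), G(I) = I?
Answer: -4234828234 + 290017*I*√86 ≈ -4.2348e+9 + 2.6895e+6*I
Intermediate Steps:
g = -8 (g = 3 - 11 = -8)
k = -16 (k = -4 - 3*(-2)*(-2) = -4 + 6*(-2) = -4 - 12 = -16)
O = I*√86 (O = √(-14*5 - 16) = √(-70 - 16) = √(-86) = I*√86 ≈ 9.2736*I)
j(t) = -8 + I*√86
(65313 + 224704)*(-14594 + j(324)) = (65313 + 224704)*(-14594 + (-8 + I*√86)) = 290017*(-14602 + I*√86) = -4234828234 + 290017*I*√86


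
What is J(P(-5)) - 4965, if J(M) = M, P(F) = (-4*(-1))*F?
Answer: -4985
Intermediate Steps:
P(F) = 4*F
J(P(-5)) - 4965 = 4*(-5) - 4965 = -20 - 4965 = -4985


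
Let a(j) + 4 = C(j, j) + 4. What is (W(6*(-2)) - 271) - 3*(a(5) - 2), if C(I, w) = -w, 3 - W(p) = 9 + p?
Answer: -244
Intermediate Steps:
W(p) = -6 - p (W(p) = 3 - (9 + p) = 3 + (-9 - p) = -6 - p)
a(j) = -j (a(j) = -4 + (-j + 4) = -4 + (4 - j) = -j)
(W(6*(-2)) - 271) - 3*(a(5) - 2) = ((-6 - 6*(-2)) - 271) - 3*(-1*5 - 2) = ((-6 - 1*(-12)) - 271) - 3*(-5 - 2) = ((-6 + 12) - 271) - 3*(-7) = (6 - 271) + 21 = -265 + 21 = -244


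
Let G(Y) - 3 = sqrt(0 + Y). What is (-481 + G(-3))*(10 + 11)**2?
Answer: -210798 + 441*I*sqrt(3) ≈ -2.108e+5 + 763.83*I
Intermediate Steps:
G(Y) = 3 + sqrt(Y) (G(Y) = 3 + sqrt(0 + Y) = 3 + sqrt(Y))
(-481 + G(-3))*(10 + 11)**2 = (-481 + (3 + sqrt(-3)))*(10 + 11)**2 = (-481 + (3 + I*sqrt(3)))*21**2 = (-478 + I*sqrt(3))*441 = -210798 + 441*I*sqrt(3)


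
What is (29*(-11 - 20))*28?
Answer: -25172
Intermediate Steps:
(29*(-11 - 20))*28 = (29*(-31))*28 = -899*28 = -25172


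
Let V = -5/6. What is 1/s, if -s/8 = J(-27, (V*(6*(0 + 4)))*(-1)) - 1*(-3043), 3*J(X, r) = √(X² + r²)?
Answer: -27387/666700096 + 3*√1129/666700096 ≈ -4.0927e-5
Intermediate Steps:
V = -⅚ (V = -5*⅙ = -⅚ ≈ -0.83333)
J(X, r) = √(X² + r²)/3
s = -24344 - 8*√1129/3 (s = -8*(√((-27)² + (-5*(0 + 4)*(-1))²)/3 - 1*(-3043)) = -8*(√(729 + (-5*4*(-1))²)/3 + 3043) = -8*(√(729 + (-⅚*24*(-1))²)/3 + 3043) = -8*(√(729 + (-20*(-1))²)/3 + 3043) = -8*(√(729 + 20²)/3 + 3043) = -8*(√(729 + 400)/3 + 3043) = -8*(√1129/3 + 3043) = -8*(3043 + √1129/3) = -24344 - 8*√1129/3 ≈ -24434.)
1/s = 1/(-24344 - 8*√1129/3)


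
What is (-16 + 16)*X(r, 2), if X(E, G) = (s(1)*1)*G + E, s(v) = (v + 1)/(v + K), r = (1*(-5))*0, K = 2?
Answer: 0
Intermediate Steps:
r = 0 (r = -5*0 = 0)
s(v) = (1 + v)/(2 + v) (s(v) = (v + 1)/(v + 2) = (1 + v)/(2 + v))
X(E, G) = E + 2*G/3 (X(E, G) = (((1 + 1)/(2 + 1))*1)*G + E = ((2/3)*1)*G + E = 2*G/3 + E = E + 2*G/3)
(-16 + 16)*X(r, 2) = (-16 + 16)*(0 + (2/3)*2) = 0*(0 + 4/3) = 0*(4/3) = 0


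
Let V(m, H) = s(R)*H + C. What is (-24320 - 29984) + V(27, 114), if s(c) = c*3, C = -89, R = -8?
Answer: -57129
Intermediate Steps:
s(c) = 3*c
V(m, H) = -89 - 24*H (V(m, H) = (3*(-8))*H - 89 = -24*H - 89 = -89 - 24*H)
(-24320 - 29984) + V(27, 114) = (-24320 - 29984) + (-89 - 24*114) = -54304 + (-89 - 2736) = -54304 - 2825 = -57129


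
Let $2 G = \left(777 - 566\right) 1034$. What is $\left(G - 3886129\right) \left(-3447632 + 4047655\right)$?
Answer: $-2266312071966$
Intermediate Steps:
$G = 109087$ ($G = \frac{\left(777 - 566\right) 1034}{2} = \frac{211 \cdot 1034}{2} = \frac{1}{2} \cdot 218174 = 109087$)
$\left(G - 3886129\right) \left(-3447632 + 4047655\right) = \left(109087 - 3886129\right) \left(-3447632 + 4047655\right) = \left(-3777042\right) 600023 = -2266312071966$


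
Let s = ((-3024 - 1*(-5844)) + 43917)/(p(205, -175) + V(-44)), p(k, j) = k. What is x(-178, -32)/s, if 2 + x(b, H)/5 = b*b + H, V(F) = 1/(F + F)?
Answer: 158592875/228492 ≈ 694.08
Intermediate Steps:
V(F) = 1/(2*F)
s = 1370952/6013 (s = ((-3024 - 1*(-5844)) + 43917)/(205 + (1/2)/(-44)) = ((-3024 + 5844) + 43917)/(205 + (1/2)*(-1/44)) = (2820 + 43917)/(205 - 1/88) = 46737/(18039/88) = 46737*(88/18039) = 1370952/6013 ≈ 228.00)
x(b, H) = -10 + 5*H + 5*b**2 (x(b, H) = -10 + 5*(b*b + H) = -10 + 5*(b**2 + H) = -10 + 5*(H + b**2) = -10 + (5*H + 5*b**2) = -10 + 5*H + 5*b**2)
x(-178, -32)/s = (-10 + 5*(-32) + 5*(-178)**2)/(1370952/6013) = (-10 - 160 + 5*31684)*(6013/1370952) = (-10 - 160 + 158420)*(6013/1370952) = 158250*(6013/1370952) = 158592875/228492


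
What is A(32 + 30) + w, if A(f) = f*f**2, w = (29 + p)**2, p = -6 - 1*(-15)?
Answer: 239772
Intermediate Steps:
p = 9 (p = -6 + 15 = 9)
w = 1444 (w = (29 + 9)**2 = 38**2 = 1444)
A(f) = f**3
A(32 + 30) + w = (32 + 30)**3 + 1444 = 62**3 + 1444 = 238328 + 1444 = 239772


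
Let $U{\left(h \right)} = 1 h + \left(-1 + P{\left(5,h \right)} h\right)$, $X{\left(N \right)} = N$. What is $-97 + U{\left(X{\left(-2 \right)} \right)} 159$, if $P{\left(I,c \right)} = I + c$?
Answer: $-1528$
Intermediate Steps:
$U{\left(h \right)} = -1 + h + h \left(5 + h\right)$ ($U{\left(h \right)} = 1 h + \left(-1 + \left(5 + h\right) h\right) = h + \left(-1 + h \left(5 + h\right)\right) = -1 + h + h \left(5 + h\right)$)
$-97 + U{\left(X{\left(-2 \right)} \right)} 159 = -97 + \left(-1 - 2 - 2 \left(5 - 2\right)\right) 159 = -97 + \left(-1 - 2 - 6\right) 159 = -97 - 1431 = -1528$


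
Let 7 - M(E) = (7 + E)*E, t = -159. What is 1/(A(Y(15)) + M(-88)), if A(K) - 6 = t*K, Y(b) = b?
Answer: -1/9500 ≈ -0.00010526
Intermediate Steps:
A(K) = 6 - 159*K
M(E) = 7 - E*(7 + E) (M(E) = 7 - (7 + E)*E = 7 - E*(7 + E))
1/(A(Y(15)) + M(-88)) = 1/((6 - 159*15) + (7 - 1*(-88)**2 - 7*(-88))) = 1/((6 - 2385) + (7 - 1*7744 + 616)) = 1/(-2379 + (7 - 7744 + 616)) = 1/(-2379 - 7121) = 1/(-9500) = -1/9500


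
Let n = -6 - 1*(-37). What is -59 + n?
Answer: -28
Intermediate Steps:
n = 31 (n = -6 + 37 = 31)
-59 + n = -59 + 31 = -28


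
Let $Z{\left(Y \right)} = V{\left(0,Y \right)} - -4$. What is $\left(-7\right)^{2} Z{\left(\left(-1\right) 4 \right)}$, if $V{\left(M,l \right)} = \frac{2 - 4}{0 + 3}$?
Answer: $\frac{490}{3} \approx 163.33$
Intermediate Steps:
$V{\left(M,l \right)} = - \frac{2}{3}$
$Z{\left(Y \right)} = \frac{10}{3}$ ($Z{\left(Y \right)} = - \frac{2}{3} - -4 = - \frac{2}{3} + 4 = \frac{10}{3}$)
$\left(-7\right)^{2} Z{\left(\left(-1\right) 4 \right)} = \left(-7\right)^{2} \cdot \frac{10}{3} = 49 \cdot \frac{10}{3} = \frac{490}{3}$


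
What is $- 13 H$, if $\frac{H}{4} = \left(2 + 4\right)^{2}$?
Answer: $-1872$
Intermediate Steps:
$H = 144$ ($H = 4 \left(2 + 4\right)^{2} = 4 \cdot 6^{2} = 4 \cdot 36 = 144$)
$- 13 H = \left(-13\right) 144 = -1872$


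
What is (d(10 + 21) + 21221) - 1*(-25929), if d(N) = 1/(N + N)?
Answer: 2923301/62 ≈ 47150.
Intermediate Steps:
d(N) = 1/(2*N)
(d(10 + 21) + 21221) - 1*(-25929) = (1/(2*(10 + 21)) + 21221) - 1*(-25929) = ((1/2)/31 + 21221) + 25929 = ((1/2)*(1/31) + 21221) + 25929 = (1/62 + 21221) + 25929 = 1315703/62 + 25929 = 2923301/62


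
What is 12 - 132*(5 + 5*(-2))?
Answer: 672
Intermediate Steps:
12 - 132*(5 + 5*(-2)) = 12 - 132*(5 - 10) = 12 - 132*(-5) = 12 + 660 = 672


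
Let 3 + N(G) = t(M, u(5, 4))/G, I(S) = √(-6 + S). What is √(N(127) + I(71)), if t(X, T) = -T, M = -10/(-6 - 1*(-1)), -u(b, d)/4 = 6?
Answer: √(-45339 + 16129*√65)/127 ≈ 2.2916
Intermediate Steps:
u(b, d) = -24 (u(b, d) = -4*6 = -24)
M = 2 (M = -10/(-6 + 1) = -10/(-5) = -10*(-⅕) = 2)
N(G) = -3 + 24/G (N(G) = -3 + (-1*(-24))/G = -3 + 24/G)
√(N(127) + I(71)) = √((-3 + 24/127) + √(-6 + 71)) = √((-3 + 24*(1/127)) + √65) = √((-3 + 24/127) + √65) = √(-357/127 + √65)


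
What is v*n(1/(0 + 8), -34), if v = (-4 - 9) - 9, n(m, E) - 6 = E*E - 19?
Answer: -25146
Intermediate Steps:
n(m, E) = -13 + E**2 (n(m, E) = 6 + (E*E - 19) = 6 + (E**2 - 19) = 6 + (-19 + E**2) = -13 + E**2)
v = -22 (v = -13 - 9 = -22)
v*n(1/(0 + 8), -34) = -22*(-13 + (-34)**2) = -22*(-13 + 1156) = -22*1143 = -25146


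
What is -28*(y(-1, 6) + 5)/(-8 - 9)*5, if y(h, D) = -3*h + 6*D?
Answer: 6160/17 ≈ 362.35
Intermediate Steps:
-28*(y(-1, 6) + 5)/(-8 - 9)*5 = -28*((-3*(-1) + 6*6) + 5)/(-8 - 9)*5 = -28*((3 + 36) + 5)/(-17)*5 = -28*(39 + 5)*(-1)/17*5 = -1232*(-1)/17*5 = -28*(-44/17)*5 = (1232/17)*5 = 6160/17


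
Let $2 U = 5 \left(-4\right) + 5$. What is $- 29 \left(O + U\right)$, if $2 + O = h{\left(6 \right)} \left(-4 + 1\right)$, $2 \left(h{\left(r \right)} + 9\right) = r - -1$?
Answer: $-203$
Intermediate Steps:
$h{\left(r \right)} = - \frac{17}{2} + \frac{r}{2}$ ($h{\left(r \right)} = -9 + \frac{r - -1}{2} = -9 + \frac{r + 1}{2} = -9 + \frac{1 + r}{2} = -9 + \left(\frac{1}{2} + \frac{r}{2}\right) = - \frac{17}{2} + \frac{r}{2}$)
$U = - \frac{15}{2}$ ($U = \frac{5 \left(-4\right) + 5}{2} = \frac{-20 + 5}{2} = \frac{1}{2} \left(-15\right) = - \frac{15}{2} \approx -7.5$)
$O = \frac{29}{2}$ ($O = -2 + \left(- \frac{17}{2} + \frac{1}{2} \cdot 6\right) \left(-4 + 1\right) = -2 + \left(- \frac{17}{2} + 3\right) \left(-3\right) = -2 - - \frac{33}{2} = -2 + \frac{33}{2} = \frac{29}{2} \approx 14.5$)
$- 29 \left(O + U\right) = - 29 \left(\frac{29}{2} - \frac{15}{2}\right) = \left(-29\right) 7 = -203$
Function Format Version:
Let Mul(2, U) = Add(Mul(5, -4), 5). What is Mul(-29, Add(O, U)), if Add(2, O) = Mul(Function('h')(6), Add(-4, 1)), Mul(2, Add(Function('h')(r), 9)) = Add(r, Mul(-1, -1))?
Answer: -203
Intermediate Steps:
Function('h')(r) = Add(Rational(-17, 2), Mul(Rational(1, 2), r)) (Function('h')(r) = Add(-9, Mul(Rational(1, 2), Add(r, Mul(-1, -1)))) = Add(-9, Mul(Rational(1, 2), Add(r, 1))) = Add(-9, Mul(Rational(1, 2), Add(1, r))) = Add(-9, Add(Rational(1, 2), Mul(Rational(1, 2), r))) = Add(Rational(-17, 2), Mul(Rational(1, 2), r)))
U = Rational(-15, 2) (U = Mul(Rational(1, 2), Add(Mul(5, -4), 5)) = Mul(Rational(1, 2), Add(-20, 5)) = Mul(Rational(1, 2), -15) = Rational(-15, 2) ≈ -7.5000)
O = Rational(29, 2) (O = Add(-2, Mul(Add(Rational(-17, 2), Mul(Rational(1, 2), 6)), Add(-4, 1))) = Add(-2, Mul(Add(Rational(-17, 2), 3), -3)) = Add(-2, Mul(Rational(-11, 2), -3)) = Add(-2, Rational(33, 2)) = Rational(29, 2) ≈ 14.500)
Mul(-29, Add(O, U)) = Mul(-29, Add(Rational(29, 2), Rational(-15, 2))) = Mul(-29, 7) = -203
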